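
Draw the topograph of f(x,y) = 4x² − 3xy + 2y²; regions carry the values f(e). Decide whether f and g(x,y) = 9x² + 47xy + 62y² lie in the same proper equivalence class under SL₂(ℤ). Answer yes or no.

D₁ = -23, D₂ = -23
f: flip: (4,-3,2)→(2,3,4)
f: translate: b→-1 (≡3 mod 4), so (2,3,4)→(2,-1,3)
f: reduced (well bottom): (2,-1,3) with a≤c, −a<b≤a
g: translate: b→-7 (≡47 mod 18), so (9,47,62)→(9,-7,2)
g: flip: (9,-7,2)→(2,7,9)
g: translate: b→-1 (≡7 mod 4), so (2,7,9)→(2,-1,3)
g: reduced (well bottom): (2,-1,3) with a≤c, −a<b≤a
reduced forms (2, -1, 3) vs (2, -1, 3) ⇒ equivalent

yes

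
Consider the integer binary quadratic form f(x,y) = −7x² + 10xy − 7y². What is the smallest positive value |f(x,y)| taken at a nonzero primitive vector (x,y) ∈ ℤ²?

translate: b→4 (≡-10 mod 14), so (7,-10,7)→(7,4,4)
flip: (7,4,4)→(4,-4,7)
translate: b→4 (≡-4 mod 8), so (4,-4,7)→(4,4,7)
reduced (well bottom): (4,4,7) with a≤c, −a<b≤a
well minimum |f| = |-4| = 4 (negative-definite)

4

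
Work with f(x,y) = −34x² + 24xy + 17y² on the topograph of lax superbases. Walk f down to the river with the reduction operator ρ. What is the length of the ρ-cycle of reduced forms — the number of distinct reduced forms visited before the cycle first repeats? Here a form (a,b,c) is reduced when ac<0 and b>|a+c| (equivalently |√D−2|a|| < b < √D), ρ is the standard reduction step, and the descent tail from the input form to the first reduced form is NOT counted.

D = 2888, ⌊√D⌋ = 53
river: ρ → (17,44,-14)
river: ρ → (-14,40,23)
river: ρ → (23,52,-2)
river: ρ → (-2,52,23)
river: ρ → (23,40,-14)
river: ρ → (-14,44,17)
river: ρ → (17,24,-34)
river: ρ → (-34,44,7)
river: ρ → (7,40,-46)
river: ρ → (-46,52,1)
river: ρ → (1,52,-46)
river: ρ → (-46,40,7)
river: ρ → (7,44,-34)
river: ρ → (-34,24,17)
ρ-cycle length = 14 (tail of 0 descent steps not counted)

14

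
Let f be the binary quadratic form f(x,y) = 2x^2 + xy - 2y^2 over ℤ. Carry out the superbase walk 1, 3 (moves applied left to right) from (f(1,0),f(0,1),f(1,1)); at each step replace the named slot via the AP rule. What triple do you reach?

start (2,-2,1) = (f(1,0),f(0,1),f(1,1))
replace slot 1: 2·((-2)+1) − 2 = -4 → (-4,-2,1)
replace slot 3: 2·((-4)+(-2)) − 1 = -13 → (-4,-2,-13)

-4,-2,-13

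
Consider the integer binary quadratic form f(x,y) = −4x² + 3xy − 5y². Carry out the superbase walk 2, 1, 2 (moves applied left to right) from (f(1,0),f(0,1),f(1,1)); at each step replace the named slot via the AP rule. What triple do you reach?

start (-4,-5,-6) = (f(1,0),f(0,1),f(1,1))
replace slot 2: 2·((-4)+(-6)) − (-5) = -15 → (-4,-15,-6)
replace slot 1: 2·((-15)+(-6)) − (-4) = -38 → (-38,-15,-6)
replace slot 2: 2·((-38)+(-6)) − (-15) = -73 → (-38,-73,-6)

-38,-73,-6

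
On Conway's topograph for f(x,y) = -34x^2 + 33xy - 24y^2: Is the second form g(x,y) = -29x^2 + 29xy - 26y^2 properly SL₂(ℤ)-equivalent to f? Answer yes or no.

D₁ = -2175, D₂ = -2175
f is negative-definite; reduce −f:
−f: flip: (34,-33,24)→(24,33,34)
−f: translate: b→-15 (≡33 mod 48), so (24,33,34)→(24,-15,25)
−f: reduced (well bottom): (24,-15,25) with a≤c, −a<b≤a
flip sign back: reduced form of f is (-24,15,-25)
g is negative-definite; reduce −g:
−g: translate: b→29 (≡-29 mod 58), so (29,-29,26)→(29,29,26)
−g: flip: (29,29,26)→(26,-29,29)
−g: translate: b→23 (≡-29 mod 52), so (26,-29,29)→(26,23,26)
−g: reduced (well bottom): (26,23,26) with a≤c, −a<b≤a
flip sign back: reduced form of g is (-26,-23,-26)
reduced forms (-24, 15, -25) vs (-26, -23, -26) ⇒ inequivalent

no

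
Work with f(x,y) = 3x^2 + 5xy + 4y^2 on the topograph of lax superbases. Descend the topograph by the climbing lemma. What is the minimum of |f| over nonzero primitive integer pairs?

translate: b→-1 (≡5 mod 6), so (3,5,4)→(3,-1,2)
flip: (3,-1,2)→(2,1,3)
reduced (well bottom): (2,1,3) with a≤c, −a<b≤a
well minimum = a = 2

2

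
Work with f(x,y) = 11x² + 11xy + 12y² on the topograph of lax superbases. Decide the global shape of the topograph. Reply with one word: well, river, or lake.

D = b²−4ac = 11² − 4·11·12 = -407
D < 0 ⇒ definite ⇒ every region one sign ⇒ single well

well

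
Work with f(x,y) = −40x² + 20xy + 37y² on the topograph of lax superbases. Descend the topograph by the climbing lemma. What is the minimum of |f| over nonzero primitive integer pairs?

river: ρ → (37,54,-23)
river: ρ → (-23,38,53)
river: ρ → (53,68,-8)
river: ρ → (-8,76,17)
river: ρ → (17,60,-40)
river: ρ → (-40,20,37)
closes: descent 0, river 6
min |a| on river = 8

8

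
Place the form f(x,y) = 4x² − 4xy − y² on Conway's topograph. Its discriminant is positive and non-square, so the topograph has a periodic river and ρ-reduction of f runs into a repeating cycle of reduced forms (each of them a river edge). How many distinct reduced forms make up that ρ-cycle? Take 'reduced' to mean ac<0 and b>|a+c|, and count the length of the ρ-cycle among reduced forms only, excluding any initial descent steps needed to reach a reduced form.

D = 32, ⌊√D⌋ = 5
descent: ρ → (-1,4,4)  [lands on river]
river: ρ → (4,4,-1)
ρ-cycle length = 2 (tail of 1 descent step not counted)

2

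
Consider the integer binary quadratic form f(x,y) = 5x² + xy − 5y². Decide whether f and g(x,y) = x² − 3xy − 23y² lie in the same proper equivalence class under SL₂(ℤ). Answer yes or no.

D₁ = 101, D₂ = 101
river cycle of f (length 6): (-5, 9, 1), (1, 9, -5), (-5, 1, 5), (5, 9, -1), (-1, 9, 5), (5, 1, -5)
river cycle of g (length 6): (1, 9, -5), (-5, 1, 5), (5, 9, -1), (-1, 9, 5), (5, 1, -5), (-5, 9, 1)
cycles coincide ⇒ equivalent

yes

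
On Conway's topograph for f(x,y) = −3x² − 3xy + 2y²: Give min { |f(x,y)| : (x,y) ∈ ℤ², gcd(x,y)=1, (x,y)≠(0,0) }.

descent: ρ → (2,3,-3)  [lands on river]
river: ρ → (-3,3,2)
river: ρ → (2,5,-1)
river: ρ → (-1,5,2)
closes: descent 1, river 4
min |a| on river = 1

1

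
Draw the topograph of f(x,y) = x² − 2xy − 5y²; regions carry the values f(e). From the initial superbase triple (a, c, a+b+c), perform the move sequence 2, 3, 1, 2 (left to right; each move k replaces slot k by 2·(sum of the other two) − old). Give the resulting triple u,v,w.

start (1,-5,-6) = (f(1,0),f(0,1),f(1,1))
replace slot 2: 2·(1+(-6)) − (-5) = -5 → (1,-5,-6)
replace slot 3: 2·(1+(-5)) − (-6) = -2 → (1,-5,-2)
replace slot 1: 2·((-5)+(-2)) − 1 = -15 → (-15,-5,-2)
replace slot 2: 2·((-15)+(-2)) − (-5) = -29 → (-15,-29,-2)

-15,-29,-2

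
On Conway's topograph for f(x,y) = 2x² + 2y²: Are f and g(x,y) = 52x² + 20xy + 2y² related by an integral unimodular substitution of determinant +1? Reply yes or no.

D₁ = -16, D₂ = -16
f: reduced (well bottom): (2,0,2) with a≤c, −a<b≤a
g: flip: (52,20,2)→(2,-20,52)
g: translate: b→0 (≡-20 mod 4), so (2,-20,52)→(2,0,2)
g: reduced (well bottom): (2,0,2) with a≤c, −a<b≤a
reduced forms (2, 0, 2) vs (2, 0, 2) ⇒ equivalent

yes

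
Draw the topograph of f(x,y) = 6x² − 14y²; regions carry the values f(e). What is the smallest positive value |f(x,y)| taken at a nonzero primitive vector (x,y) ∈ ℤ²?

descent: ρ → (-14,0,6)
descent: ρ → (6,12,-8)  [lands on river]
river: ρ → (-8,4,10)
river: ρ → (10,16,-2)
river: ρ → (-2,16,10)
river: ρ → (10,4,-8)
river: ρ → (-8,12,6)
closes: descent 2, river 6
min |a| on river = 2

2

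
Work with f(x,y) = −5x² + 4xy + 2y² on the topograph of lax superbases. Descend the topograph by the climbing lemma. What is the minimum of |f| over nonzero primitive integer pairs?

river: ρ → (2,4,-5)
river: ρ → (-5,6,1)
river: ρ → (1,6,-5)
river: ρ → (-5,4,2)
closes: descent 0, river 4
min |a| on river = 1

1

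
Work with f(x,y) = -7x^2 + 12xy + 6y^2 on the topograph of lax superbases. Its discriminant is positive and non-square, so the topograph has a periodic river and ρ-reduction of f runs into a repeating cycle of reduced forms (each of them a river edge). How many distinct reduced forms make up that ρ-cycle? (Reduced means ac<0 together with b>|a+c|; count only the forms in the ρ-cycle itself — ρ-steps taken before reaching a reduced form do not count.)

D = 312, ⌊√D⌋ = 17
river: ρ → (6,12,-7)
river: ρ → (-7,16,2)
river: ρ → (2,16,-7)
river: ρ → (-7,12,6)
ρ-cycle length = 4 (tail of 0 descent steps not counted)

4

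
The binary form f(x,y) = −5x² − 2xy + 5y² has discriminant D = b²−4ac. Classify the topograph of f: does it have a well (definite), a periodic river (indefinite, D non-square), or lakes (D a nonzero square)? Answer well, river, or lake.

D = b²−4ac = (-2)² − 4·(-5)·5 = 104
D > 0 non-square ⇒ indefinite ⇒ periodic river

river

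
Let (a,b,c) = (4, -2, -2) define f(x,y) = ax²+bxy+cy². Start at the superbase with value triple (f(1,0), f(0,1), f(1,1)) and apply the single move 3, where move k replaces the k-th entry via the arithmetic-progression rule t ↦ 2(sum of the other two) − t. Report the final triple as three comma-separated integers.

start (4,-2,0) = (f(1,0),f(0,1),f(1,1))
replace slot 3: 2·(4+(-2)) − 0 = 4 → (4,-2,4)

4,-2,4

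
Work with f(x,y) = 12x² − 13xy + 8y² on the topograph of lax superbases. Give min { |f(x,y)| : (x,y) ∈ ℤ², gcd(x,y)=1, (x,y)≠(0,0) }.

translate: b→11 (≡-13 mod 24), so (12,-13,8)→(12,11,7)
flip: (12,11,7)→(7,-11,12)
translate: b→3 (≡-11 mod 14), so (7,-11,12)→(7,3,8)
reduced (well bottom): (7,3,8) with a≤c, −a<b≤a
well minimum = a = 7

7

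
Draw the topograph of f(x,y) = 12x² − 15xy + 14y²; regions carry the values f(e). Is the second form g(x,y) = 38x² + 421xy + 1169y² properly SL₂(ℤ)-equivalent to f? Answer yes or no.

D₁ = -447, D₂ = -447
f: translate: b→9 (≡-15 mod 24), so (12,-15,14)→(12,9,11)
f: flip: (12,9,11)→(11,-9,12)
f: reduced (well bottom): (11,-9,12) with a≤c, −a<b≤a
g: translate: b→-35 (≡421 mod 76), so (38,421,1169)→(38,-35,11)
g: flip: (38,-35,11)→(11,35,38)
g: translate: b→-9 (≡35 mod 22), so (11,35,38)→(11,-9,12)
g: reduced (well bottom): (11,-9,12) with a≤c, −a<b≤a
reduced forms (11, -9, 12) vs (11, -9, 12) ⇒ equivalent

yes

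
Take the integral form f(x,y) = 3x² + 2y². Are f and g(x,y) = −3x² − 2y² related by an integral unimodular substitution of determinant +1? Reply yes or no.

D₁ = -24, D₂ = -24
f: flip: (3,0,2)→(2,0,3)
f: reduced (well bottom): (2,0,3) with a≤c, −a<b≤a
g is negative-definite; reduce −g:
−g: flip: (3,0,2)→(2,0,3)
−g: reduced (well bottom): (2,0,3) with a≤c, −a<b≤a
flip sign back: reduced form of g is (-2,0,-3)
reduced forms (2, 0, 3) vs (-2, 0, -3) ⇒ inequivalent

no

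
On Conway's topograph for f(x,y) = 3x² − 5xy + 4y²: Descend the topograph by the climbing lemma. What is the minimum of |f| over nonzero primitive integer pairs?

translate: b→1 (≡-5 mod 6), so (3,-5,4)→(3,1,2)
flip: (3,1,2)→(2,-1,3)
reduced (well bottom): (2,-1,3) with a≤c, −a<b≤a
well minimum = a = 2

2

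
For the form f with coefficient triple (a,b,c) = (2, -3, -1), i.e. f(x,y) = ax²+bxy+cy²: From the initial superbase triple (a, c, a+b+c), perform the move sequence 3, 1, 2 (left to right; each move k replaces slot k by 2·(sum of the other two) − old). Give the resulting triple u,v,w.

start (2,-1,-2) = (f(1,0),f(0,1),f(1,1))
replace slot 3: 2·(2+(-1)) − (-2) = 4 → (2,-1,4)
replace slot 1: 2·((-1)+4) − 2 = 4 → (4,-1,4)
replace slot 2: 2·(4+4) − (-1) = 17 → (4,17,4)

4,17,4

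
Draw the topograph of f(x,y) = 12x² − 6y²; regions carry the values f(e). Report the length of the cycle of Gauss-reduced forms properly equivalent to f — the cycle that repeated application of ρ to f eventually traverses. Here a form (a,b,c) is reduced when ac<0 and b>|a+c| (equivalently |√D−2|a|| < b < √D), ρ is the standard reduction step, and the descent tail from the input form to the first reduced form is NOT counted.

D = 288, ⌊√D⌋ = 16
descent: ρ → (-6,12,6)  [lands on river]
river: ρ → (6,12,-6)
ρ-cycle length = 2 (tail of 1 descent step not counted)

2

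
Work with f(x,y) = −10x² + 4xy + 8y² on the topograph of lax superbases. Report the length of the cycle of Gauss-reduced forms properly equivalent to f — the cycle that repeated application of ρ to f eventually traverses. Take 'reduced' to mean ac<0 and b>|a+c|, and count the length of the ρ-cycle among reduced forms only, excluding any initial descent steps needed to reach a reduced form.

D = 336, ⌊√D⌋ = 18
river: ρ → (8,12,-6)
river: ρ → (-6,12,8)
river: ρ → (8,4,-10)
river: ρ → (-10,16,2)
river: ρ → (2,16,-10)
river: ρ → (-10,4,8)
ρ-cycle length = 6 (tail of 0 descent steps not counted)

6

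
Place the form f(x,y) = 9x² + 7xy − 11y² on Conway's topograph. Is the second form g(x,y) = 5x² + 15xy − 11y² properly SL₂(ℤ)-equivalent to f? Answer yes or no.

D₁ = 445, D₂ = 445
river cycle of f (length 10): (-11, 15, 5), (5, 15, -11), (-11, 7, 9), (9, 11, -9), (-9, 7, 11), (11, 15, -5), (-5, 15, 11), (11, 7, -9), (-9, 11, 9), (9, 7, -11)
river cycle of g (length 10): (-11, 7, 9), (9, 11, -9), (-9, 7, 11), (11, 15, -5), (-5, 15, 11), (11, 7, -9), (-9, 11, 9), (9, 7, -11), (-11, 15, 5), (5, 15, -11)
cycles coincide ⇒ equivalent

yes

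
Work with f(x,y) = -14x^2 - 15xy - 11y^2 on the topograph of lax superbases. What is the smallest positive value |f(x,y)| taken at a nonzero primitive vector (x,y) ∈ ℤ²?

translate: b→-13 (≡15 mod 28), so (14,15,11)→(14,-13,10)
flip: (14,-13,10)→(10,13,14)
translate: b→-7 (≡13 mod 20), so (10,13,14)→(10,-7,11)
reduced (well bottom): (10,-7,11) with a≤c, −a<b≤a
well minimum |f| = |-10| = 10 (negative-definite)

10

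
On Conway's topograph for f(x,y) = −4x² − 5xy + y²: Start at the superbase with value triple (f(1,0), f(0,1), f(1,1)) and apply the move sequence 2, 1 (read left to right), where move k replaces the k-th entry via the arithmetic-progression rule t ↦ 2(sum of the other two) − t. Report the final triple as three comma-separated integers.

start (-4,1,-8) = (f(1,0),f(0,1),f(1,1))
replace slot 2: 2·((-4)+(-8)) − 1 = -25 → (-4,-25,-8)
replace slot 1: 2·((-25)+(-8)) − (-4) = -62 → (-62,-25,-8)

-62,-25,-8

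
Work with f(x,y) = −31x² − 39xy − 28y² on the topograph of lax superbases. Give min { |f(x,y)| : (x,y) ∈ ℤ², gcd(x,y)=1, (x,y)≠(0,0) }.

translate: b→-23 (≡39 mod 62), so (31,39,28)→(31,-23,20)
flip: (31,-23,20)→(20,23,31)
translate: b→-17 (≡23 mod 40), so (20,23,31)→(20,-17,28)
reduced (well bottom): (20,-17,28) with a≤c, −a<b≤a
well minimum |f| = |-20| = 20 (negative-definite)

20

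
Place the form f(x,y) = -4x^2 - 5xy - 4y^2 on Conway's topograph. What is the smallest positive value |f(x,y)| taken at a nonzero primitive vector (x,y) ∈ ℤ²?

translate: b→-3 (≡5 mod 8), so (4,5,4)→(4,-3,3)
flip: (4,-3,3)→(3,3,4)
reduced (well bottom): (3,3,4) with a≤c, −a<b≤a
well minimum |f| = |-3| = 3 (negative-definite)

3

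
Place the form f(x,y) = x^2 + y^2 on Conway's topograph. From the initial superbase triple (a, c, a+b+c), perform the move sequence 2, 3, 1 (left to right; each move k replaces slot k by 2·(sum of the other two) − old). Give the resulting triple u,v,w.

start (1,1,2) = (f(1,0),f(0,1),f(1,1))
replace slot 2: 2·(1+2) − 1 = 5 → (1,5,2)
replace slot 3: 2·(1+5) − 2 = 10 → (1,5,10)
replace slot 1: 2·(5+10) − 1 = 29 → (29,5,10)

29,5,10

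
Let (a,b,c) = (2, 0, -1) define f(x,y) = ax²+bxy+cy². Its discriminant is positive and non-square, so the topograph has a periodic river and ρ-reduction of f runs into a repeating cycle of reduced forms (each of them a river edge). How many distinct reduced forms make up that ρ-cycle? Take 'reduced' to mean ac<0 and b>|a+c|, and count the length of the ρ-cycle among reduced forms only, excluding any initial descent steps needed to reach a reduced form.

D = 8, ⌊√D⌋ = 2
descent: ρ → (-1,2,1)  [lands on river]
river: ρ → (1,2,-1)
ρ-cycle length = 2 (tail of 1 descent step not counted)

2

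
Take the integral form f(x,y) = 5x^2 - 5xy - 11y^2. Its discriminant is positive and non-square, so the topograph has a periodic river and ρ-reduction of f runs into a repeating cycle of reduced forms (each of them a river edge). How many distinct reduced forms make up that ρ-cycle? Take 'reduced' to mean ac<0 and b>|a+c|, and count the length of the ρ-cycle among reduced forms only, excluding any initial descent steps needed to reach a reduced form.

D = 245, ⌊√D⌋ = 15
descent: ρ → (-11,5,5)
descent: ρ → (5,15,-1)  [lands on river]
river: ρ → (-1,15,5)
ρ-cycle length = 2 (tail of 2 descent steps not counted)

2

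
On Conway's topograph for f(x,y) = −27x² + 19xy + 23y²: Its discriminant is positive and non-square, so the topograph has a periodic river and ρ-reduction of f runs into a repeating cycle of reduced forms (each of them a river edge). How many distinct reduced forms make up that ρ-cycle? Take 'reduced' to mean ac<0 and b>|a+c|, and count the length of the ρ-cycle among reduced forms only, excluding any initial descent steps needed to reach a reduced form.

D = 2845, ⌊√D⌋ = 53
river: ρ → (23,27,-23)
river: ρ → (-23,19,27)
river: ρ → (27,35,-15)
river: ρ → (-15,25,37)
river: ρ → (37,49,-3)
river: ρ → (-3,53,3)
river: ρ → (3,49,-37)
river: ρ → (-37,25,15)
river: ρ → (15,35,-27)
river: ρ → (-27,19,23)
ρ-cycle length = 10 (tail of 0 descent steps not counted)

10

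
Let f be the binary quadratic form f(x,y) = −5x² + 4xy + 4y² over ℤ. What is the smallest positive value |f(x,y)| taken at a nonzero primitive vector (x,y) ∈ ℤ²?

river: ρ → (4,4,-5)
river: ρ → (-5,6,3)
river: ρ → (3,6,-5)
river: ρ → (-5,4,4)
closes: descent 0, river 4
min |a| on river = 3

3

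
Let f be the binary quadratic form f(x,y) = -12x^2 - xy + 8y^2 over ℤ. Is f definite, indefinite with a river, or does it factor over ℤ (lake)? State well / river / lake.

D = b²−4ac = (-1)² − 4·(-12)·8 = 385
D > 0 non-square ⇒ indefinite ⇒ periodic river

river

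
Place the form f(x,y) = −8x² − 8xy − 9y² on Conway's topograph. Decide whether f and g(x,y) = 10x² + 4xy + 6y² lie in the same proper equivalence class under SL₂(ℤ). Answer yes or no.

D₁ = -224, D₂ = -224
f is negative-definite; reduce −f:
−f: reduced (well bottom): (8,8,9) with a≤c, −a<b≤a
flip sign back: reduced form of f is (-8,-8,-9)
g: flip: (10,4,6)→(6,-4,10)
g: reduced (well bottom): (6,-4,10) with a≤c, −a<b≤a
reduced forms (-8, -8, -9) vs (6, -4, 10) ⇒ inequivalent

no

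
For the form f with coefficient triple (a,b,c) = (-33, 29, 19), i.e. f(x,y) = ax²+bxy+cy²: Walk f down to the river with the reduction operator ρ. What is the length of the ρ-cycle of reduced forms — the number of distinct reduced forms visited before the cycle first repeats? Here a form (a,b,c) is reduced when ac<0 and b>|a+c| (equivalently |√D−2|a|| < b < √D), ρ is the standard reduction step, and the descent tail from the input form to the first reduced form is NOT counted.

D = 3349, ⌊√D⌋ = 57
river: ρ → (19,47,-15)
river: ρ → (-15,43,25)
river: ρ → (25,57,-1)
river: ρ → (-1,57,25)
river: ρ → (25,43,-15)
river: ρ → (-15,47,19)
river: ρ → (19,29,-33)
river: ρ → (-33,37,15)
river: ρ → (15,53,-9)
river: ρ → (-9,55,9)
river: ρ → (9,53,-15)
river: ρ → (-15,37,33)
river: ρ → (33,29,-19)
river: ρ → (-19,47,15)
river: ρ → (15,43,-25)
river: ρ → (-25,57,1)
river: ρ → (1,57,-25)
river: ρ → (-25,43,15)
river: ρ → (15,47,-19)
river: ρ → (-19,29,33)
river: ρ → (33,37,-15)
river: ρ → (-15,53,9)
river: ρ → (9,55,-9)
river: ρ → (-9,53,15)
river: ρ → (15,37,-33)
river: ρ → (-33,29,19)
ρ-cycle length = 26 (tail of 0 descent steps not counted)

26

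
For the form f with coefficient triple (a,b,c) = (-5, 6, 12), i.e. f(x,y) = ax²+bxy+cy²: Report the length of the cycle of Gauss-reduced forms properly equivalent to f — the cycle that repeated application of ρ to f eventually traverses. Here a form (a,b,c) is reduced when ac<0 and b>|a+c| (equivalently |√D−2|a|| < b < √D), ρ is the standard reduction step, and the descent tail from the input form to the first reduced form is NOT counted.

D = 276, ⌊√D⌋ = 16
descent: ρ → (12,-6,-5)
descent: ρ → (-5,16,1)  [lands on river]
river: ρ → (1,16,-5)
river: ρ → (-5,14,4)
river: ρ → (4,10,-11)
river: ρ → (-11,12,3)
river: ρ → (3,12,-11)
river: ρ → (-11,10,4)
river: ρ → (4,14,-5)
ρ-cycle length = 8 (tail of 2 descent steps not counted)

8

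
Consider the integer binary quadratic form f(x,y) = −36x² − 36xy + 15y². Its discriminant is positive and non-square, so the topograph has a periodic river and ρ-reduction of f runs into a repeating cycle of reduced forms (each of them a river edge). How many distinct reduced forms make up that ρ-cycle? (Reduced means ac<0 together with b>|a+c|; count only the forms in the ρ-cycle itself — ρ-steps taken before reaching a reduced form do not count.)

D = 3456, ⌊√D⌋ = 58
descent: ρ → (15,36,-36)  [lands on river]
river: ρ → (-36,36,15)
river: ρ → (15,54,-9)
river: ρ → (-9,54,15)
ρ-cycle length = 4 (tail of 1 descent step not counted)

4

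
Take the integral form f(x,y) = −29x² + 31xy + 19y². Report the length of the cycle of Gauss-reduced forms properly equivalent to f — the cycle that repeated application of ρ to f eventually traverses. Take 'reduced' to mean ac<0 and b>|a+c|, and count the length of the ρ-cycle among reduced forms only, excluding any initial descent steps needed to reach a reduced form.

D = 3165, ⌊√D⌋ = 56
river: ρ → (19,45,-15)
river: ρ → (-15,45,19)
river: ρ → (19,31,-29)
river: ρ → (-29,27,21)
river: ρ → (21,15,-35)
river: ρ → (-35,55,1)
river: ρ → (1,55,-35)
river: ρ → (-35,15,21)
river: ρ → (21,27,-29)
river: ρ → (-29,31,19)
ρ-cycle length = 10 (tail of 0 descent steps not counted)

10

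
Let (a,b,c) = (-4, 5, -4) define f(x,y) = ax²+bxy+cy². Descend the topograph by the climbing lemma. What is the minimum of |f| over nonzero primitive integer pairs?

translate: b→3 (≡-5 mod 8), so (4,-5,4)→(4,3,3)
flip: (4,3,3)→(3,-3,4)
translate: b→3 (≡-3 mod 6), so (3,-3,4)→(3,3,4)
reduced (well bottom): (3,3,4) with a≤c, −a<b≤a
well minimum |f| = |-3| = 3 (negative-definite)

3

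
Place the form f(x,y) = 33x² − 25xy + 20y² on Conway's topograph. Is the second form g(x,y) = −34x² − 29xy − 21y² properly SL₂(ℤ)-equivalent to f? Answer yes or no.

D₁ = -2015, D₂ = -2015
f: flip: (33,-25,20)→(20,25,33)
f: translate: b→-15 (≡25 mod 40), so (20,25,33)→(20,-15,28)
f: reduced (well bottom): (20,-15,28) with a≤c, −a<b≤a
g is negative-definite; reduce −g:
−g: flip: (34,29,21)→(21,-29,34)
−g: translate: b→13 (≡-29 mod 42), so (21,-29,34)→(21,13,26)
−g: reduced (well bottom): (21,13,26) with a≤c, −a<b≤a
flip sign back: reduced form of g is (-21,-13,-26)
reduced forms (20, -15, 28) vs (-21, -13, -26) ⇒ inequivalent

no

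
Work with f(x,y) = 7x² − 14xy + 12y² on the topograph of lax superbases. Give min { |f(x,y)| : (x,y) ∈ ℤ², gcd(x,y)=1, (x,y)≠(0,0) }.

translate: b→0 (≡-14 mod 14), so (7,-14,12)→(7,0,5)
flip: (7,0,5)→(5,0,7)
reduced (well bottom): (5,0,7) with a≤c, −a<b≤a
well minimum = a = 5

5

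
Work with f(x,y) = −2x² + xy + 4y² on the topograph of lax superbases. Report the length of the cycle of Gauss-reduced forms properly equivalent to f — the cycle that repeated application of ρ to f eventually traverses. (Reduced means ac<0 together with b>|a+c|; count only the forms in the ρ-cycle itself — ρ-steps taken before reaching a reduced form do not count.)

D = 33, ⌊√D⌋ = 5
descent: ρ → (4,-1,-2)
descent: ρ → (-2,5,1)  [lands on river]
river: ρ → (1,5,-2)
river: ρ → (-2,3,3)
river: ρ → (3,3,-2)
ρ-cycle length = 4 (tail of 2 descent steps not counted)

4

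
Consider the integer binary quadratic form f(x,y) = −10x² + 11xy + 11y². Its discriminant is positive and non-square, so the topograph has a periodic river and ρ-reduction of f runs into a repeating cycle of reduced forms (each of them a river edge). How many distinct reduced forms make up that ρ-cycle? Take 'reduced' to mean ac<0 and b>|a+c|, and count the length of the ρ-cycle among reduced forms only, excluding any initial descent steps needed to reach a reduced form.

D = 561, ⌊√D⌋ = 23
river: ρ → (11,11,-10)
river: ρ → (-10,9,12)
river: ρ → (12,15,-7)
river: ρ → (-7,13,14)
river: ρ → (14,15,-6)
river: ρ → (-6,21,5)
river: ρ → (5,19,-10)
river: ρ → (-10,21,3)
river: ρ → (3,21,-10)
river: ρ → (-10,19,5)
river: ρ → (5,21,-6)
river: ρ → (-6,15,14)
river: ρ → (14,13,-7)
river: ρ → (-7,15,12)
river: ρ → (12,9,-10)
river: ρ → (-10,11,11)
ρ-cycle length = 16 (tail of 0 descent steps not counted)

16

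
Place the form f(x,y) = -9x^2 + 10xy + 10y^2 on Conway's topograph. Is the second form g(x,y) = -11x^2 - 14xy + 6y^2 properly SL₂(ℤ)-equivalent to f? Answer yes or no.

D₁ = 460, D₂ = 460
river cycle of f (length 10): (10, 10, -9), (-9, 8, 11), (11, 14, -6), (-6, 10, 15), (15, 20, -1), (-1, 20, 15), (15, 10, -6), (-6, 14, 11), (11, 8, -9), (-9, 10, 10)
river cycle of g (length 10): (6, 14, -11), (-11, 8, 9), (9, 10, -10), (-10, 10, 9), (9, 8, -11), (-11, 14, 6), (6, 10, -15), (-15, 20, 1), (1, 20, -15), (-15, 10, 6)
cycles differ ⇒ inequivalent

no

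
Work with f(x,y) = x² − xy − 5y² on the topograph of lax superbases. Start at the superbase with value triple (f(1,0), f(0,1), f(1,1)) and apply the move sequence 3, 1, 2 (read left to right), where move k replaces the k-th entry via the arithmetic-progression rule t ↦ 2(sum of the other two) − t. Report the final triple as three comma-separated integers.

start (1,-5,-5) = (f(1,0),f(0,1),f(1,1))
replace slot 3: 2·(1+(-5)) − (-5) = -3 → (1,-5,-3)
replace slot 1: 2·((-5)+(-3)) − 1 = -17 → (-17,-5,-3)
replace slot 2: 2·((-17)+(-3)) − (-5) = -35 → (-17,-35,-3)

-17,-35,-3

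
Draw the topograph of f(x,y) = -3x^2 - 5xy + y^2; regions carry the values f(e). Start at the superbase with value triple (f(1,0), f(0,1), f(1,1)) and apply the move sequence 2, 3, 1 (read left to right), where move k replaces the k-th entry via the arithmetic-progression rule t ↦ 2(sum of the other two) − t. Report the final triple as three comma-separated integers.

start (-3,1,-7) = (f(1,0),f(0,1),f(1,1))
replace slot 2: 2·((-3)+(-7)) − 1 = -21 → (-3,-21,-7)
replace slot 3: 2·((-3)+(-21)) − (-7) = -41 → (-3,-21,-41)
replace slot 1: 2·((-21)+(-41)) − (-3) = -121 → (-121,-21,-41)

-121,-21,-41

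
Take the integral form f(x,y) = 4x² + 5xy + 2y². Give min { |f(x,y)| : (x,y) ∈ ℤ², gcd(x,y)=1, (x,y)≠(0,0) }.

translate: b→-3 (≡5 mod 8), so (4,5,2)→(4,-3,1)
flip: (4,-3,1)→(1,3,4)
translate: b→1 (≡3 mod 2), so (1,3,4)→(1,1,2)
reduced (well bottom): (1,1,2) with a≤c, −a<b≤a
well minimum = a = 1

1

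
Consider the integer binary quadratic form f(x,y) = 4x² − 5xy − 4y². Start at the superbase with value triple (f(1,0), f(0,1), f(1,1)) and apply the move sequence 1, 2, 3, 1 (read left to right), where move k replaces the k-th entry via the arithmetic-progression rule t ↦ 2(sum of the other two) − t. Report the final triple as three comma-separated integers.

start (4,-4,-5) = (f(1,0),f(0,1),f(1,1))
replace slot 1: 2·((-4)+(-5)) − 4 = -22 → (-22,-4,-5)
replace slot 2: 2·((-22)+(-5)) − (-4) = -50 → (-22,-50,-5)
replace slot 3: 2·((-22)+(-50)) − (-5) = -139 → (-22,-50,-139)
replace slot 1: 2·((-50)+(-139)) − (-22) = -356 → (-356,-50,-139)

-356,-50,-139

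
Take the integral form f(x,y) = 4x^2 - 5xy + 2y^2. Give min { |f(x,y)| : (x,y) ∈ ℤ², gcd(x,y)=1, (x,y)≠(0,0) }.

translate: b→3 (≡-5 mod 8), so (4,-5,2)→(4,3,1)
flip: (4,3,1)→(1,-3,4)
translate: b→1 (≡-3 mod 2), so (1,-3,4)→(1,1,2)
reduced (well bottom): (1,1,2) with a≤c, −a<b≤a
well minimum = a = 1

1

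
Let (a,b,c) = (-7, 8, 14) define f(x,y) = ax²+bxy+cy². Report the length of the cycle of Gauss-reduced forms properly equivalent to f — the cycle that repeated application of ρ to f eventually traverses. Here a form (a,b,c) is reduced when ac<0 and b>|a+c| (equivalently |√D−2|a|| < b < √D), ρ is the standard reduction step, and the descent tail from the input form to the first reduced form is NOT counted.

D = 456, ⌊√D⌋ = 21
river: ρ → (14,20,-1)
river: ρ → (-1,20,14)
river: ρ → (14,8,-7)
river: ρ → (-7,20,2)
river: ρ → (2,20,-7)
river: ρ → (-7,8,14)
ρ-cycle length = 6 (tail of 0 descent steps not counted)

6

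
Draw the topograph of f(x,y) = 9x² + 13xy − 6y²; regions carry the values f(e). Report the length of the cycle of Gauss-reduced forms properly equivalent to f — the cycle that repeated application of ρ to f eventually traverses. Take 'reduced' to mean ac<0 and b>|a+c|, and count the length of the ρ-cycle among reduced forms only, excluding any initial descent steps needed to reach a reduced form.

D = 385, ⌊√D⌋ = 19
river: ρ → (-6,11,11)
river: ρ → (11,11,-6)
river: ρ → (-6,13,9)
river: ρ → (9,5,-10)
river: ρ → (-10,15,4)
river: ρ → (4,17,-6)
river: ρ → (-6,19,1)
river: ρ → (1,19,-6)
river: ρ → (-6,17,4)
river: ρ → (4,15,-10)
river: ρ → (-10,5,9)
river: ρ → (9,13,-6)
ρ-cycle length = 12 (tail of 0 descent steps not counted)

12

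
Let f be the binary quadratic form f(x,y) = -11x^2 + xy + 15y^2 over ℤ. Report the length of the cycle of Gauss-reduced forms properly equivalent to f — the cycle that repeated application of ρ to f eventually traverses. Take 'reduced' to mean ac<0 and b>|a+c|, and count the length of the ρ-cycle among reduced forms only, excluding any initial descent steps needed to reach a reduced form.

D = 661, ⌊√D⌋ = 25
descent: ρ → (15,-1,-11)
descent: ρ → (-11,23,3)  [lands on river]
river: ρ → (3,25,-3)
river: ρ → (-3,23,11)
river: ρ → (11,21,-5)
river: ρ → (-5,19,15)
river: ρ → (15,11,-9)
river: ρ → (-9,25,1)
river: ρ → (1,25,-9)
river: ρ → (-9,11,15)
river: ρ → (15,19,-5)
river: ρ → (-5,21,11)
river: ρ → (11,23,-3)
river: ρ → (-3,25,3)
river: ρ → (3,23,-11)
river: ρ → (-11,21,5)
river: ρ → (5,19,-15)
river: ρ → (-15,11,9)
river: ρ → (9,25,-1)
river: ρ → (-1,25,9)
river: ρ → (9,11,-15)
river: ρ → (-15,19,5)
river: ρ → (5,21,-11)
ρ-cycle length = 22 (tail of 2 descent steps not counted)

22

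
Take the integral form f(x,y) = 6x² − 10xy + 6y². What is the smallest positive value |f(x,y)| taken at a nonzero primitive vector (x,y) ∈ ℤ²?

translate: b→2 (≡-10 mod 12), so (6,-10,6)→(6,2,2)
flip: (6,2,2)→(2,-2,6)
translate: b→2 (≡-2 mod 4), so (2,-2,6)→(2,2,6)
reduced (well bottom): (2,2,6) with a≤c, −a<b≤a
well minimum = a = 2

2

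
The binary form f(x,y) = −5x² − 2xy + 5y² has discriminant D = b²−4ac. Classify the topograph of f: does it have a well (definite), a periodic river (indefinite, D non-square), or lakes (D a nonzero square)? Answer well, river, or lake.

D = b²−4ac = (-2)² − 4·(-5)·5 = 104
D > 0 non-square ⇒ indefinite ⇒ periodic river

river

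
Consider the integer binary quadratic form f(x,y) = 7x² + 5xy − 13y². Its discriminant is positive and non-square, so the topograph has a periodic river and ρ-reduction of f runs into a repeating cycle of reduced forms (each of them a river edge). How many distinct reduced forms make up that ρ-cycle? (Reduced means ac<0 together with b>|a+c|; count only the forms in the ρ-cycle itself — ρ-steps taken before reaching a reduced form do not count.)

D = 389, ⌊√D⌋ = 19
descent: ρ → (-13,-5,7)
descent: ρ → (7,19,-1)  [lands on river]
river: ρ → (-1,19,7)
river: ρ → (7,9,-11)
river: ρ → (-11,13,5)
river: ρ → (5,17,-5)
river: ρ → (-5,13,11)
river: ρ → (11,9,-7)
river: ρ → (-7,19,1)
river: ρ → (1,19,-7)
river: ρ → (-7,9,11)
river: ρ → (11,13,-5)
river: ρ → (-5,17,5)
river: ρ → (5,13,-11)
river: ρ → (-11,9,7)
ρ-cycle length = 14 (tail of 2 descent steps not counted)

14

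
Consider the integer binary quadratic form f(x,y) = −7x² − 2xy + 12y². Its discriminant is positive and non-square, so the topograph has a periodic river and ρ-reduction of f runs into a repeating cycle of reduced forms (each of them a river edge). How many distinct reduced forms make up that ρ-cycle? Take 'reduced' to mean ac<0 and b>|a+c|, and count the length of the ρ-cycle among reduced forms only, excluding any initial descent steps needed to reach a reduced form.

D = 340, ⌊√D⌋ = 18
descent: ρ → (12,2,-7)
descent: ρ → (-7,12,7)  [lands on river]
river: ρ → (7,16,-3)
river: ρ → (-3,14,12)
river: ρ → (12,10,-5)
river: ρ → (-5,10,12)
river: ρ → (12,14,-3)
river: ρ → (-3,16,7)
river: ρ → (7,12,-7)
river: ρ → (-7,16,3)
river: ρ → (3,14,-12)
river: ρ → (-12,10,5)
river: ρ → (5,10,-12)
river: ρ → (-12,14,3)
river: ρ → (3,16,-7)
ρ-cycle length = 14 (tail of 2 descent steps not counted)

14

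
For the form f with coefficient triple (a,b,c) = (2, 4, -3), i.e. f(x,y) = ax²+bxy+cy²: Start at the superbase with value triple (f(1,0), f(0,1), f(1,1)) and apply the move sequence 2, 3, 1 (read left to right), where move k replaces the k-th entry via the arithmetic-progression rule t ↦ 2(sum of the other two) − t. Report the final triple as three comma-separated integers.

start (2,-3,3) = (f(1,0),f(0,1),f(1,1))
replace slot 2: 2·(2+3) − (-3) = 13 → (2,13,3)
replace slot 3: 2·(2+13) − 3 = 27 → (2,13,27)
replace slot 1: 2·(13+27) − 2 = 78 → (78,13,27)

78,13,27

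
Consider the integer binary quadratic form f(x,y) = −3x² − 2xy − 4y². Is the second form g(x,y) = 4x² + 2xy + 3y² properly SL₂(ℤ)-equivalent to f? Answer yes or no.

D₁ = -44, D₂ = -44
f is negative-definite; reduce −f:
−f: reduced (well bottom): (3,2,4) with a≤c, −a<b≤a
flip sign back: reduced form of f is (-3,-2,-4)
g: flip: (4,2,3)→(3,-2,4)
g: reduced (well bottom): (3,-2,4) with a≤c, −a<b≤a
reduced forms (-3, -2, -4) vs (3, -2, 4) ⇒ inequivalent

no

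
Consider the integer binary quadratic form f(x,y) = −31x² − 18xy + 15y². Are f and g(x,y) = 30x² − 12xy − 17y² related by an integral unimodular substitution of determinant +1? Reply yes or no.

D₁ = 2184, D₂ = 2184
river cycle of f (length 6): (15, 18, -31), (-31, 44, 2), (2, 44, -31), (-31, 18, 15), (15, 42, -7), (-7, 42, 15)
river cycle of g (length 6): (-17, 46, 1), (1, 46, -17), (-17, 22, 25), (25, 28, -14), (-14, 28, 25), (25, 22, -17)
cycles differ ⇒ inequivalent

no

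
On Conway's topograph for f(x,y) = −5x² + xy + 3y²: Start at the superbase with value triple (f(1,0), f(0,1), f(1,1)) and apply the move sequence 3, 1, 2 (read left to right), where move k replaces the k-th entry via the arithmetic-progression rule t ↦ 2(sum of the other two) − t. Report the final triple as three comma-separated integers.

start (-5,3,-1) = (f(1,0),f(0,1),f(1,1))
replace slot 3: 2·((-5)+3) − (-1) = -3 → (-5,3,-3)
replace slot 1: 2·(3+(-3)) − (-5) = 5 → (5,3,-3)
replace slot 2: 2·(5+(-3)) − 3 = 1 → (5,1,-3)

5,1,-3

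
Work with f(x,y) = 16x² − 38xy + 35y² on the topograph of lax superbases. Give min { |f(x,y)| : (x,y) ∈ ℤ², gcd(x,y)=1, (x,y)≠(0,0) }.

translate: b→-6 (≡-38 mod 32), so (16,-38,35)→(16,-6,13)
flip: (16,-6,13)→(13,6,16)
reduced (well bottom): (13,6,16) with a≤c, −a<b≤a
well minimum = a = 13

13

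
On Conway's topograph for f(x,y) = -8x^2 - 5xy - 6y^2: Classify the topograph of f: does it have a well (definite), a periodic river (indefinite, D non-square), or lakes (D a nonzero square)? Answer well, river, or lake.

D = b²−4ac = (-5)² − 4·(-8)·(-6) = -167
D < 0 ⇒ definite ⇒ every region one sign ⇒ single well

well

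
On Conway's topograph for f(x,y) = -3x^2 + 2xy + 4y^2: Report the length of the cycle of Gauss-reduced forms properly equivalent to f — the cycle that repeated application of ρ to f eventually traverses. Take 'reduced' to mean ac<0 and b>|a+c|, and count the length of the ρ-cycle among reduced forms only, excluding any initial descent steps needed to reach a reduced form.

D = 52, ⌊√D⌋ = 7
river: ρ → (4,6,-1)
river: ρ → (-1,6,4)
river: ρ → (4,2,-3)
river: ρ → (-3,4,3)
river: ρ → (3,2,-4)
river: ρ → (-4,6,1)
river: ρ → (1,6,-4)
river: ρ → (-4,2,3)
river: ρ → (3,4,-3)
river: ρ → (-3,2,4)
ρ-cycle length = 10 (tail of 0 descent steps not counted)

10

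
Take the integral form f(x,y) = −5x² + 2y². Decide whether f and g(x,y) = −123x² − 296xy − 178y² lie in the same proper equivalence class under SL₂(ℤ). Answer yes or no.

D₁ = 40, D₂ = 40
river cycle of f (length 6): (2, 4, -3), (-3, 2, 3), (3, 4, -2), (-2, 4, 3), (3, 2, -3), (-3, 4, 2)
river cycle of g (length 6): (2, 4, -3), (-3, 2, 3), (3, 4, -2), (-2, 4, 3), (3, 2, -3), (-3, 4, 2)
cycles coincide ⇒ equivalent

yes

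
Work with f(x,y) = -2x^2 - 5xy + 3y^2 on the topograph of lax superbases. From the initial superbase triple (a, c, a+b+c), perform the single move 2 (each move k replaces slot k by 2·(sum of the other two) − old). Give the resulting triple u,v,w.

start (-2,3,-4) = (f(1,0),f(0,1),f(1,1))
replace slot 2: 2·((-2)+(-4)) − 3 = -15 → (-2,-15,-4)

-2,-15,-4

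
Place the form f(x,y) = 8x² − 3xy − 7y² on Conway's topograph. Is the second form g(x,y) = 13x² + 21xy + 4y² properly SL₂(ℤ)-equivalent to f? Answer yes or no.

D₁ = 233, D₂ = 233
river cycle of f (length 18): (-7, 3, 8), (8, 13, -2), (-2, 15, 1), (1, 15, -2), (-2, 13, 8), (8, 3, -7), (-7, 11, 4), (4, 13, -4), (-4, 11, 7), (7, 3, -8), … (8 more)
river cycle of g (length 18): (4, 11, -7), (-7, 3, 8), (8, 13, -2), (-2, 15, 1), (1, 15, -2), (-2, 13, 8), (8, 3, -7), (-7, 11, 4), (4, 13, -4), (-4, 11, 7), … (8 more)
cycles coincide ⇒ equivalent

yes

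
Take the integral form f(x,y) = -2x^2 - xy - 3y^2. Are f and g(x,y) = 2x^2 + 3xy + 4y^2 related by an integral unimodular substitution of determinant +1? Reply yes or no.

D₁ = -23, D₂ = -23
f is negative-definite; reduce −f:
−f: reduced (well bottom): (2,1,3) with a≤c, −a<b≤a
flip sign back: reduced form of f is (-2,-1,-3)
g: translate: b→-1 (≡3 mod 4), so (2,3,4)→(2,-1,3)
g: reduced (well bottom): (2,-1,3) with a≤c, −a<b≤a
reduced forms (-2, -1, -3) vs (2, -1, 3) ⇒ inequivalent

no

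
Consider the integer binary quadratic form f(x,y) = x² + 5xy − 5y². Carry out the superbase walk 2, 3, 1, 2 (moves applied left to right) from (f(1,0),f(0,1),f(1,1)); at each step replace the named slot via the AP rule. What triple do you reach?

start (1,-5,1) = (f(1,0),f(0,1),f(1,1))
replace slot 2: 2·(1+1) − (-5) = 9 → (1,9,1)
replace slot 3: 2·(1+9) − 1 = 19 → (1,9,19)
replace slot 1: 2·(9+19) − 1 = 55 → (55,9,19)
replace slot 2: 2·(55+19) − 9 = 139 → (55,139,19)

55,139,19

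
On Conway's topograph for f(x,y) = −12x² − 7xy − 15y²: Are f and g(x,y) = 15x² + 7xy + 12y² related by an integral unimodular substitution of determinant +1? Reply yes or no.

D₁ = -671, D₂ = -671
f is negative-definite; reduce −f:
−f: reduced (well bottom): (12,7,15) with a≤c, −a<b≤a
flip sign back: reduced form of f is (-12,-7,-15)
g: flip: (15,7,12)→(12,-7,15)
g: reduced (well bottom): (12,-7,15) with a≤c, −a<b≤a
reduced forms (-12, -7, -15) vs (12, -7, 15) ⇒ inequivalent

no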